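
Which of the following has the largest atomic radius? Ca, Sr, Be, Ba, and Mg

Ba

Moving right in a period, electrons are added to the same shell under a stronger nuclear pull, so atoms get smaller; moving down, a new shell is opened and atoms get larger.
All are in group 2, so atomic radius increases down the group.
The largest atomic radius among these belongs to Ba.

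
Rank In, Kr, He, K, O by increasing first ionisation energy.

First ionization energy rises across a period (greater Z_eff holds electrons more tightly) and falls down a group (valence electrons are farther from the nucleus).
These span different periods and groups, so the two trends combine.
In > K: period and group pull opposite ways; the across-period shift dominates (558 vs 419 kJ/mol).
O > In: relative to In, both the across-period and down-group shifts push O's first ionization energy up.
Kr > O: the two effects oppose for this pair; the across-period effect wins (1351 vs 1314 kJ/mol).
He > Kr: He sits above Kr in group 18, so the down-group effect alone puts He higher.
Tabulated first ionization energy (kJ/mol): He 2372, O 1314, K 419, Kr 1351, In 558.
So from lowest to highest: K < In < O < Kr < He.

K < In < O < Kr < He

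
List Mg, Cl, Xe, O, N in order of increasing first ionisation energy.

Mg, Xe, Cl, O, N

N is in period 2, group 15; O is in period 2, group 16; Mg is in period 3, group 2; Cl is in period 3, group 17; Xe is in period 5, group 18.
IE₁ increases left→right with effective nuclear charge and decreases top→bottom as the valence shell moves farther out.
These span different periods and groups, so the two trends combine.
Xe > Mg: the two effects oppose for this pair; the across-period effect wins (1170 vs 738 kJ/mol).
Cl > Xe: period and group pull opposite ways; the down-group shift dominates (1251 vs 1170 kJ/mol).
O > Cl: period and group pull opposite ways; the down-group shift dominates (1314 vs 1251 kJ/mol).
N > O: this pair runs against the simple trend — see the exception note.
Note the exception: N has a higher first ionization energy than O, contrary to the simple trend — pairing an electron in O's 2p⁴ costs repulsion energy, so O ionizes more easily than half-filled N (2p³).
Tabulated first ionization energy (kJ/mol): N 1402, O 1314, Mg 738, Cl 1251, Xe 1170.
So from lowest to highest: Mg < Xe < Cl < O < N.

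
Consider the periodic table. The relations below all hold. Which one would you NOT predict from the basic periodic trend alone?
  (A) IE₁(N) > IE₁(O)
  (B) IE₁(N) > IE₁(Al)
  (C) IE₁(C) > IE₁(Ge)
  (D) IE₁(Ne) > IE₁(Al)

(A)

The general trend: first ionization energy increases across a period and decreases down a group.
(A) N (period 2, group 15) vs O (period 2, group 16): the stated order contradicts the simple trend.
(B) N (period 2, group 15) vs Al (period 3, group 13): the stated order agrees with the simple trend.
(C) C (period 2, group 14) vs Ge (period 4, group 14): the stated order agrees with the simple trend.
(D) Ne (period 2, group 18) vs Al (period 3, group 13): the stated order agrees with the simple trend.
The exception is (A): pairing an electron in O's 2p⁴ costs repulsion energy, so O ionizes more easily than half-filled N (2p³).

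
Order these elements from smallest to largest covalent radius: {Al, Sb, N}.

N is in period 2, group 15; Al is in period 3, group 13; Sb is in period 5, group 15.
Atomic radius shrinks across a period as nuclear charge pulls the same shell inward, and grows down a group as new shells are added.
These span different periods and groups, so the two trends combine.
Al > N: both effects reinforce here, so Al is clearly the larger of the two.
Sb > Al: the two effects oppose for this pair; the down-group effect wins (140 vs 126 pm).
For reference (pm): N 71, Al 126, Sb 140.
So from smallest to largest: N < Al < Sb.

N < Al < Sb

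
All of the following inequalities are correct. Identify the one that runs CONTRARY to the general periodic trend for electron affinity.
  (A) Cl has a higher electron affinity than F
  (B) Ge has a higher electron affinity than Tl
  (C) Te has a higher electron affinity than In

(A)

The general trend: electron affinity increases across a period and decreases down a group.
(A) Cl (period 3, group 17) vs F (period 2, group 17): the stated order contradicts the simple trend.
(B) Ge (period 4, group 14) vs Tl (period 6, group 13): the stated order agrees with the simple trend.
(C) Te (period 5, group 16) vs In (period 5, group 13): the stated order agrees with the simple trend.
The exception is (A): F's small 2p subshell makes the incoming electron feel strong e⁻–e⁻ repulsion, so Cl actually releases more energy on gaining an electron.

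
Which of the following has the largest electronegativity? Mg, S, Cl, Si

Mg is in period 3, group 2; Si is in period 3, group 14; S is in period 3, group 16; Cl is in period 3, group 17.
Smaller atoms with higher effective nuclear charge are more electronegative.
All lie in period 3, so electronegativity increases left to right.
The largest electronegativity among these belongs to Cl.

Cl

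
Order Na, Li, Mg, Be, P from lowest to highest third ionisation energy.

P < Na < Mg < Li < Be

IE_3 is the cost of taking one more electron from the +2 cation: Na²⁺ is already 1 electron into the core; Li²⁺ is already 1 electron into the core; Mg²⁺ is the bare [Ne] core; Be²⁺ is the bare [He] core; P²⁺ still has 3 valence electrons.
Pulling an electron out of a noble-gas core costs far more than removing a remaining valence electron, so Na, Mg, Li and Be sit at the high end of IE_3.
The numbers (kJ/mol): Na 6910, Li 11815, Mg 7733, Be 14849, P 2914.
Putting it together, IE_3: P < Na < Mg < Li < Be.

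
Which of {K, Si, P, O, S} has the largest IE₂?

O

IE_2 is the cost of taking one more electron from the +1 cation: K⁺ is the bare [Ar] core; Si⁺ still has 3 valence electrons; P⁺ still has 4 valence electrons; O⁺ still has 5 valence electrons; S⁺ still has 5 valence electrons.
Usually core removal costs more than valence removal, but here the competition is close: a tightly held n=2 valence electron can cost more to remove than an n=3 core electron, so the actual values have to decide it.
Valence configurations: Si⁺ [Ne]3s²3p¹, P⁺ [Ne]3s²3p², O⁺ [He]2s²2p³, S⁺ [Ne]3s²3p³.
The numbers (kJ/mol): K 3052, Si 1577, P 1907, O 3388, S 2252.
Hence IE_2: Si < P < S < K < O.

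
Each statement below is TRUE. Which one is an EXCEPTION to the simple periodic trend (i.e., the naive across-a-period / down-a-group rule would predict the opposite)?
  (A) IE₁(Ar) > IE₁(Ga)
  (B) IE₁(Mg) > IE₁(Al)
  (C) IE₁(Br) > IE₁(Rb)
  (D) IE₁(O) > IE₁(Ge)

The general trend: first ionization energy increases across a period and decreases down a group.
(A) Ar (period 3, group 18) vs Ga (period 4, group 13): the stated order agrees with the simple trend.
(B) Mg (period 3, group 2) vs Al (period 3, group 13): the stated order contradicts the simple trend.
(C) Br (period 4, group 17) vs Rb (period 5, group 1): the stated order agrees with the simple trend.
(D) O (period 2, group 16) vs Ge (period 4, group 14): the stated order agrees with the simple trend.
The exception is (B): Al's single 3p electron is easier to remove than one from Mg's filled 3s².

(B)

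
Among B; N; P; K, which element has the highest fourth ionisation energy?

B

The fourth ionization energy removes an electron from the +3 ion. For each element: B³⁺ is the bare [He] core; N³⁺ still has 2 valence electrons; P³⁺ still has 2 valence electrons; K³⁺ is already 2 electrons into the core.
Usually core removal costs more than valence removal, but here the competition is close: a tightly held n=2 valence electron can cost more to remove than an n=3 core electron, so the actual values have to decide it.
Valence configurations: N³⁺ [He]2s², P³⁺ [Ne]3s².
The numbers (kJ/mol): B 25026, N 7475, P 4964, K 5877.
Overall IE_4 order: P < K < N < B.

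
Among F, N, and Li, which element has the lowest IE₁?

Li is in period 2, group 1; N is in period 2, group 15; F is in period 2, group 17.
Across a period the outer electron is held more tightly (higher IE₁); down a group it sits in a higher shell, more shielded, and comes off more easily.
All lie in period 2, so first ionization energy increases left to right.
The lowest IE₁ among these belongs to Li.

Li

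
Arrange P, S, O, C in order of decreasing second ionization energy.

O > C > S > P

After 1 electron has been removed, what remains? P⁺ still has 4 valence electrons; S⁺ still has 5 valence electrons; O⁺ still has 5 valence electrons; C⁺ still has 3 valence electrons.
All are still removing valence electrons, so compare the +1 ions as you would atoms: IE_2 generally rises across a period (higher Z_eff) and falls down a group (larger shell), subject to the usual subshell exceptions.
Valence configurations: P⁺ [Ne]3s²3p², S⁺ [Ne]3s²3p³, O⁺ [He]2s²2p³, C⁺ [He]2s²2p¹.
Tabulated IE_2 (kJ/mol): P 1907, S 2252, O 3388, C 2353.
Putting it together, IE_2: P < S < C < O.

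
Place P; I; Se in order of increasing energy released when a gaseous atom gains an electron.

P is in period 3, group 15; Se is in period 4, group 16; I is in period 5, group 17.
Adding an electron releases more energy for atoms nearer the top right (short of the noble gases).
A diagonal step moves right (one effect) and down (the opposite effect) at once.
Se > P: period and group pull opposite ways; the across-period shift dominates (195 vs 72 kJ/mol).
I > Se: period and group pull opposite ways; the across-period shift dominates (295 vs 195 kJ/mol).
For reference (kJ/mol): P 72, Se 195, I 295.
So from lowest to highest: P < Se < I.

P < Se < I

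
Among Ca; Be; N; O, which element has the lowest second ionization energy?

The second ionization energy removes an electron from the +1 ion. For each element: Ca⁺ still has 1 valence electron; Be⁺ still has 1 valence electron; N⁺ still has 4 valence electrons; O⁺ still has 5 valence electrons.
All are still removing valence electrons, so compare the +1 ions as you would atoms: IE_2 generally rises across a period (higher Z_eff) and falls down a group (larger shell), subject to the usual subshell exceptions.
Valence configurations: Ca⁺ [Ar]4s¹, Be⁺ [He]2s¹, N⁺ [He]2s²2p², O⁺ [He]2s²2p³.
The numbers (kJ/mol): Ca 1145, Be 1757, N 2856, O 3388.
Overall IE_2 order: Ca < Be < N < O.

Ca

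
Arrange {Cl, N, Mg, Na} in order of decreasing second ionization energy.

The second ionization energy removes an electron from the +1 ion. For each element: Cl⁺ still has 6 valence electrons; N⁺ still has 4 valence electrons; Mg⁺ still has 1 valence electron; Na⁺ is the bare [Ne] core.
Pulling an electron out of a noble-gas core costs far more than removing a remaining valence electron, so Na sits at the high end of IE_2.
Valence configurations: Cl⁺ [Ne]3s²3p⁴, N⁺ [He]2s²2p², Mg⁺ [Ne]3s¹.
Approximate IE_2 values (kJ/mol): Cl 2298, N 2856, Mg 1451, Na 4562.
Overall IE_2 order: Mg < Cl < N < Na.

Na, N, Cl, Mg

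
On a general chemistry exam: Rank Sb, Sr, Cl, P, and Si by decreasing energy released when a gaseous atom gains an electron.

Cl, Si, Sb, P, Sr

Si is in period 3, group 14; P is in period 3, group 15; Cl is in period 3, group 17; Sr is in period 5, group 2; Sb is in period 5, group 15.
Electron affinity generally becomes more exothermic across a period toward the halogens and less exothermic down a group.
Neither a single period nor a single group — weigh both effects.
P > Sr: relative to Sr, both the across-period and down-group shifts push P's electron affinity up.
Sb > P: this pair runs against the simple trend — see the exception note.
Si > Sb: the two effects oppose for this pair; the down-group effect wins (134 vs 103 kJ/mol).
Cl > Si: both are in period 3; the period trend gives Cl the larger value.
Note the exception: Sb has a higher electron affinity than P, contrary to the simple trend — both are half-filled np³, but the pairing/repulsion penalty for the added electron shrinks as the p orbitals become larger and more diffuse down the group, and for Sb that outweighs the weaker nuclear attraction.
Note the exception: Si has a higher electron affinity than P, contrary to the simple trend — adding an electron to P's half-filled 3p³ is unfavourable, so Si (3p²) has the more exothermic EA.
For reference (kJ/mol): Si 134, P 72, Cl 349, Sr 5, Sb 103.
So from highest to lowest: Cl > Si > Sb > P > Sr.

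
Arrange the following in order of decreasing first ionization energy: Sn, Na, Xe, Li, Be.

Li is in period 2, group 1; Be is in period 2, group 2; Na is in period 3, group 1; Sn is in period 5, group 14; Xe is in period 5, group 18.
Removing the outermost electron gets harder across a period and easier down a group.
These span different periods and groups, so the two trends combine.
Li > Na: they share group 1; the group trend gives Li the larger value.
Sn > Li: period and group pull opposite ways; the across-period shift dominates (709 vs 520 kJ/mol).
Be > Sn: period and group pull opposite ways; the down-group shift dominates (900 vs 709 kJ/mol).
Xe > Be: the two effects oppose for this pair; the across-period effect wins (1170 vs 900 kJ/mol).
Tabulated first ionization energy (kJ/mol): Li 520, Be 900, Na 496, Sn 709, Xe 1170.
So from highest to lowest: Xe > Be > Sn > Li > Na.

Xe > Be > Sn > Li > Na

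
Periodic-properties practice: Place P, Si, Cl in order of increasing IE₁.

Si < P < Cl

First ionization energy rises across a period (greater Z_eff holds electrons more tightly) and falls down a group (valence electrons are farther from the nucleus).
All lie in period 3, so first ionization energy increases left to right.
So from lowest to highest: Si < P < Cl.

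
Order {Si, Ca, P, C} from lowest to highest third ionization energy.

P < Si < C < Ca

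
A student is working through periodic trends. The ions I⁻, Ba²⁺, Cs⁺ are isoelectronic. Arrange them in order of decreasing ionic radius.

I⁻ > Cs⁺ > Ba²⁺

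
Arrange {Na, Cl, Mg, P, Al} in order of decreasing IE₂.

Na > Cl > P > Al > Mg

The second ionization energy removes an electron from the +1 ion. For each element: Na⁺ is the bare [Ne] core; Cl⁺ still has 6 valence electrons; Mg⁺ still has 1 valence electron; P⁺ still has 4 valence electrons; Al⁺ still has 2 valence electrons.
Core electrons are held far more tightly than valence electrons, so Na tops the IE_2 order.
Valence configurations: Cl⁺ [Ne]3s²3p⁴, Mg⁺ [Ne]3s¹, P⁺ [Ne]3s²3p², Al⁺ [Ne]3s².
The numbers (kJ/mol): Na 4562, Cl 2298, Mg 1451, P 1907, Al 1817.
Hence IE_2: Mg < Al < P < Cl < Na.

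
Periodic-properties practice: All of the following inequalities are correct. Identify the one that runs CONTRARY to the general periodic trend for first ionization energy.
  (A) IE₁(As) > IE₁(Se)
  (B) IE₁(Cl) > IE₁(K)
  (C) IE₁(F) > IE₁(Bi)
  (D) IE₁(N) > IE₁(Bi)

(A)

The general trend: first ionization energy increases across a period and decreases down a group.
(A) As (period 4, group 15) vs Se (period 4, group 16): the stated order contradicts the simple trend.
(B) Cl (period 3, group 17) vs K (period 4, group 1): the stated order agrees with the simple trend.
(C) F (period 2, group 17) vs Bi (period 6, group 15): the stated order agrees with the simple trend.
(D) N (period 2, group 15) vs Bi (period 6, group 15): the stated order agrees with the simple trend.
The exception is (A): Se (4p⁴) ionizes more easily than half-filled As (4p³).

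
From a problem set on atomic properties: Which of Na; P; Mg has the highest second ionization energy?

Na

IE_2 is the cost of taking one more electron from the +1 cation: Na⁺ is the bare [Ne] core; P⁺ still has 4 valence electrons; Mg⁺ still has 1 valence electron.
Breaking into a closed-shell core is much more expensive than removing a leftover valence electron — Na has the largest IE_2 here.
Valence configurations: P⁺ [Ne]3s²3p², Mg⁺ [Ne]3s¹.
Tabulated IE_2 (kJ/mol): Na 4562, P 1907, Mg 1451.
So the second ionization energies run Mg < P < Na.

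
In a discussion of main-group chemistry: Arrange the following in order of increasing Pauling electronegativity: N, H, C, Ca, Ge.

Ca, Ge, H, C, N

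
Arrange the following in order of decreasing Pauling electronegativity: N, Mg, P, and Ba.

EN rises left→right (higher Z_eff, smaller atoms) and falls top→bottom (larger, more shielded atoms).
Here both period and group differ, so the two effects have to be weighed against each other.
Mg > Ba: they share group 2; the group trend gives Mg the larger value.
P > Mg: both are in period 3; the period trend gives P the larger value.
N > P: they share group 15; the group trend gives N the larger value.
Tabulated electronegativity (Pauling): N 3.04, Mg 1.31, P 2.19, Ba 0.89.
So from highest to lowest: N > P > Mg > Ba.

N > P > Mg > Ba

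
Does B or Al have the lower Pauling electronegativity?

B is in period 2, group 13; Al is in period 3, group 13.
Electronegativity increases across a period and decreases down a group, tracking effective nuclear charge and atomic size.
All are in group 13, so electronegativity increases up the group.
So Al has the lower Pauling electronegativity (Al < B).

Al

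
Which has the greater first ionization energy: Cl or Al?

Cl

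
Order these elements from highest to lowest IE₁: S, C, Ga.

C > S > Ga

C is in period 2, group 14; S is in period 3, group 16; Ga is in period 4, group 13.
IE₁ increases left→right with effective nuclear charge and decreases top→bottom as the valence shell moves farther out.
Neither a single period nor a single group — weigh both effects.
S > Ga: relative to Ga, both the across-period and down-group shifts push S's first ionization energy up.
C > S: period and group pull opposite ways; the down-group shift dominates (1086 vs 1000 kJ/mol).
Tabulated first ionization energy (kJ/mol): C 1086, S 1000, Ga 579.
So from highest to lowest: C > S > Ga.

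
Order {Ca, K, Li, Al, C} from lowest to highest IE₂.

After 1 electron has been removed, what remains? Ca⁺ still has 1 valence electron; K⁺ is the bare [Ar] core; Li⁺ is the bare [He] core; Al⁺ still has 2 valence electrons; C⁺ still has 3 valence electrons.
Core electrons are held far more tightly than valence electrons, so K and Li top the IE_2 order.
Valence configurations: Ca⁺ [Ar]4s¹, Al⁺ [Ne]3s², C⁺ [He]2s²2p¹.
Tabulated IE_2 (kJ/mol): Ca 1145, K 3052, Li 7298, Al 1817, C 2353.
So the second ionization energies run Ca < Al < C < K < Li.

Ca < Al < C < K < Li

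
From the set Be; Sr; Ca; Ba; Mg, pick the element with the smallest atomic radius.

Be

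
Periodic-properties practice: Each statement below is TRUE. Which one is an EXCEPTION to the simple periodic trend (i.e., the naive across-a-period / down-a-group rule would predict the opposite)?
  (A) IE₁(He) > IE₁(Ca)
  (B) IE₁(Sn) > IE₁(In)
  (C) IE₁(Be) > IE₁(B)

(C)

The general trend: first ionization energy increases across a period and decreases down a group.
(A) He (period 1, group 18) vs Ca (period 4, group 2): the stated order agrees with the simple trend.
(B) Sn (period 5, group 14) vs In (period 5, group 13): the stated order agrees with the simple trend.
(C) Be (period 2, group 2) vs B (period 2, group 13): the stated order contradicts the simple trend.
The exception is (C): removing B's lone 2p electron is easier than breaking Be's filled 2s².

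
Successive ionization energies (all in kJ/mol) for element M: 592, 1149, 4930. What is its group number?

Group 2

Look for the largest jump between consecutive ionization energies: IE3/IE2 ≈ 4.3, far larger than any earlier ratio.
That jump marks the point where a core electron is being removed. So the atom has 2 valence electrons.
A main-group element with 2 valence electrons is in group 2.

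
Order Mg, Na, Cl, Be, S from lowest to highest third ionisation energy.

S < Cl < Na < Mg < Be

The third ionization energy removes an electron from the +2 ion. For each element: Mg²⁺ is the bare [Ne] core; Na²⁺ is already 1 electron into the core; Cl²⁺ still has 5 valence electrons; Be²⁺ is the bare [He] core; S²⁺ still has 4 valence electrons.
Breaking into a closed-shell core is much more expensive than removing a leftover valence electron — Na, Mg and Be have the largest IE_3 here.
Valence configurations: Cl²⁺ [Ne]3s²3p³, S²⁺ [Ne]3s²3p².
Approximate IE_3 values (kJ/mol): Mg 7733, Na 6910, Cl 3822, Be 14849, S 3357.
Overall IE_3 order: S < Cl < Na < Mg < Be.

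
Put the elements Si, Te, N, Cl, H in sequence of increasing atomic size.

H < N < Cl < Si < Te

Moving right in a period, electrons are added to the same shell under a stronger nuclear pull, so atoms get smaller; moving down, a new shell is opened and atoms get larger.
Here both period and group differ, so the two effects have to be weighed against each other.
N > H: period and group pull opposite ways; the down-group shift dominates (71 vs 32 pm).
Cl > N: the two effects oppose for this pair; the down-group effect wins (99 vs 71 pm).
Si > Cl: both are in period 3; the period trend gives Si the larger value.
Te > Si: the two effects oppose for this pair; the down-group effect wins (136 vs 116 pm).
For reference (pm): H 32, N 71, Si 116, Cl 99, Te 136.
So from smallest to largest: H < N < Cl < Si < Te.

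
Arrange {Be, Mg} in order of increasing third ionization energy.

After 2 electrons have been removed, what remains? Be²⁺ is the bare [He] core; Mg²⁺ is the bare [Ne] core.
All of these are removing an electron from a noble-gas core or deeper; the smaller core (lower principal quantum number) is held far more tightly, and within a period the higher nuclear charge binds the same core more tightly.
Approximate IE_3 values (kJ/mol): Be 14849, Mg 7733.
Overall IE_3 order: Mg < Be.

Mg, Be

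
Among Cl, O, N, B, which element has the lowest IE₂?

Cl

The second ionization energy removes an electron from the +1 ion. For each element: Cl⁺ still has 6 valence electrons; O⁺ still has 5 valence electrons; N⁺ still has 4 valence electrons; B⁺ still has 2 valence electrons.
All are still removing valence electrons, so compare the +1 ions as you would atoms: IE_2 generally rises across a period (higher Z_eff) and falls down a group (larger shell), subject to the usual subshell exceptions.
Valence configurations: Cl⁺ [Ne]3s²3p⁴, O⁺ [He]2s²2p³, N⁺ [He]2s²2p², B⁺ [He]2s².
Approximate IE_2 values (kJ/mol): Cl 2298, O 3388, N 2856, B 2427.
So the second ionization energies run Cl < B < N < O.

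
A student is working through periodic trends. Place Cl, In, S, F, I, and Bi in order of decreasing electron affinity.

F is in period 2, group 17; S is in period 3, group 16; Cl is in period 3, group 17; In is in period 5, group 13; I is in period 5, group 17; Bi is in period 6, group 15.
Atoms with high Z_eff and room in the valence shell (especially the halogens) have the most exothermic electron affinities.
Neither a single period nor a single group — weigh both effects.
Bi > In: period and group pull opposite ways; the across-period shift dominates (91 vs 29 kJ/mol).
S > Bi: relative to Bi, both the across-period and down-group shifts push S's electron affinity up.
I > S: period and group pull opposite ways; the across-period shift dominates (295 vs 200 kJ/mol).
F > I: F sits above I in group 17, so the down-group effect alone puts F higher.
Cl > F: this pair runs against the simple trend — see the exception note.
Note the exception: Cl has a higher electron affinity than F, contrary to the simple trend — F's small 2p subshell makes the incoming electron feel strong e⁻–e⁻ repulsion, so Cl actually releases more energy on gaining an electron.
For reference (kJ/mol): F 328, S 200, Cl 349, In 29, I 295, Bi 91.
So from highest to lowest: Cl > F > I > S > Bi > In.

Cl > F > I > S > Bi > In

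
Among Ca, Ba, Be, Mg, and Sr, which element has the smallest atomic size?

Moving right in a period, electrons are added to the same shell under a stronger nuclear pull, so atoms get smaller; moving down, a new shell is opened and atoms get larger.
All are in group 2, so atomic radius increases down the group.
The smallest atomic size among these belongs to Be.

Be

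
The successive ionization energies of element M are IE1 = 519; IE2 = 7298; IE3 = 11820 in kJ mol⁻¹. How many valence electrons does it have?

1

Look for the largest jump between consecutive ionization energies: IE2/IE1 ≈ 14.1, far larger than any earlier ratio.
That jump marks the point where a core electron is being removed. So the atom has 1 valence electron.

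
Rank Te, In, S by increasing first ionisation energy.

Removing the outermost electron gets harder across a period and easier down a group.
These span different periods and groups, so the two trends combine.
Te > In: Te lies to the right of In in period 5, so the across-period effect alone puts Te higher.
S > Te: S sits above Te in group 16, so the down-group effect alone puts S higher.
Tabulated first ionization energy (kJ/mol): S 1000, In 558, Te 869.
So from lowest to highest: In < Te < S.

In < Te < S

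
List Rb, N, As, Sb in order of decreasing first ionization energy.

N is in period 2, group 15; As is in period 4, group 15; Rb is in period 5, group 1; Sb is in period 5, group 15.
First ionization energy rises across a period (greater Z_eff holds electrons more tightly) and falls down a group (valence electrons are farther from the nucleus).
Here both period and group differ, so the two effects have to be weighed against each other.
Sb > Rb: both are in period 5; the period trend gives Sb the larger value.
As > Sb: they share group 15; the group trend gives As the larger value.
N > As: N sits above As in group 15, so the down-group effect alone puts N higher.
For reference (kJ/mol): N 1402, As 947, Rb 403, Sb 831.
So from highest to lowest: N > As > Sb > Rb.

N, As, Sb, Rb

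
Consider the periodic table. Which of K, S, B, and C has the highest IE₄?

B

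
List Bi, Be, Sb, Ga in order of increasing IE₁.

Ga, Bi, Sb, Be

Be is in period 2, group 2; Ga is in period 4, group 13; Sb is in period 5, group 15; Bi is in period 6, group 15.
Removing the outermost electron gets harder across a period and easier down a group.
Neither a single period nor a single group — weigh both effects.
Bi > Ga: period and group pull opposite ways; the across-period shift dominates (703 vs 579 kJ/mol).
Sb > Bi: Sb sits above Bi in group 15, so the down-group effect alone puts Sb higher.
Be > Sb: the two effects oppose for this pair; the down-group effect wins (900 vs 831 kJ/mol).
Tabulated first ionization energy (kJ/mol): Be 900, Ga 579, Sb 831, Bi 703.
So from lowest to highest: Ga < Bi < Sb < Be.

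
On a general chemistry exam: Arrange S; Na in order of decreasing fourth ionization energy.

Consider each +3 ion: S³⁺ still has 3 valence electrons; Na³⁺ is already 2 electrons into the core.
Breaking into a closed-shell core is much more expensive than removing a leftover valence electron — Na has the largest IE_4 here.
Tabulated IE_4 (kJ/mol): S 4556, Na 9543.
Putting it together, IE_4: S < Na.

Na, S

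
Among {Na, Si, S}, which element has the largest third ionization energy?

Na

IE_3 is the cost of taking one more electron from the +2 cation: Na²⁺ is already 1 electron into the core; Si²⁺ still has 2 valence electrons; S²⁺ still has 4 valence electrons.
Core electrons are held far more tightly than valence electrons, so Na tops the IE_3 order.
Valence configurations: Si²⁺ [Ne]3s², S²⁺ [Ne]3s²3p².
The numbers (kJ/mol): Na 6910, Si 3232, S 3357.
So the third ionization energies run Si < S < Na.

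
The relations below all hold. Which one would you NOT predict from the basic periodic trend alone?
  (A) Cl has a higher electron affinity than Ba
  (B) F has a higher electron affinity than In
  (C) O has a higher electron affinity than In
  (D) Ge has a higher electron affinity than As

The general trend: electron affinity increases across a period and decreases down a group.
(A) Cl (period 3, group 17) vs Ba (period 6, group 2): the stated order agrees with the simple trend.
(B) F (period 2, group 17) vs In (period 5, group 13): the stated order agrees with the simple trend.
(C) O (period 2, group 16) vs In (period 5, group 13): the stated order agrees with the simple trend.
(D) Ge (period 4, group 14) vs As (period 4, group 15): the stated order contradicts the simple trend.
The exception is (D): adding an electron to As's half-filled 4p³ is unfavourable, so Ge (4p²) has the more exothermic EA.

(D)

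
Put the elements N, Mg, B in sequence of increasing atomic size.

B is in period 2, group 13; N is in period 2, group 15; Mg is in period 3, group 2.
Atomic radius shrinks across a period as nuclear charge pulls the same shell inward, and grows down a group as new shells are added.
These span different periods and groups, so the two trends combine.
B > N: both are in period 2; the period trend gives B the larger value.
Mg > B: relative to B, both the across-period and down-group shifts push Mg's atomic radius up.
Approximate values (pm): B 85, N 71, Mg 139.
So from smallest to largest: N < B < Mg.

N < B < Mg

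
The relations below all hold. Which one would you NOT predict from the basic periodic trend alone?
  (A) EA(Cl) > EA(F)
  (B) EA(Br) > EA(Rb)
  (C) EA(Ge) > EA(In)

(A)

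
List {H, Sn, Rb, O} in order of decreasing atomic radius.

Rb > Sn > O > H

H is in period 1, group 1; O is in period 2, group 16; Rb is in period 5, group 1; Sn is in period 5, group 14.
Across a period the added protons contract the valence shell; down a group each new principal shell makes the atom larger.
Here both period and group differ, so the two effects have to be weighed against each other.
O > H: period and group pull opposite ways; the down-group shift dominates (63 vs 32 pm).
Sn > O: relative to O, both the across-period and down-group shifts push Sn's atomic radius up.
Rb > Sn: Rb lies to the left of Sn in period 5, so the across-period effect alone puts Rb larger.
Tabulated atomic radius (pm): H 32, O 63, Rb 210, Sn 140.
So from largest to smallest: Rb > Sn > O > H.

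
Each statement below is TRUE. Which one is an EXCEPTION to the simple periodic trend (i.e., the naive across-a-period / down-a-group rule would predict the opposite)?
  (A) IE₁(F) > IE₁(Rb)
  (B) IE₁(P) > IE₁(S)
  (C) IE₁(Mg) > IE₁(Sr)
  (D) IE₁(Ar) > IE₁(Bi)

The general trend: first ionisation energy increases across a period and decreases down a group.
(A) F (period 2, group 17) vs Rb (period 5, group 1): the stated order agrees with the simple trend.
(B) P (period 3, group 15) vs S (period 3, group 16): the stated order contradicts the simple trend.
(C) Mg (period 3, group 2) vs Sr (period 5, group 2): the stated order agrees with the simple trend.
(D) Ar (period 3, group 18) vs Bi (period 6, group 15): the stated order agrees with the simple trend.
The exception is (B): S (3p⁴) ionizes more easily than half-filled P (3p³) because the paired 3p electron in S is pushed out by e⁻–e⁻ repulsion.

(B)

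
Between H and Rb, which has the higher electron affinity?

H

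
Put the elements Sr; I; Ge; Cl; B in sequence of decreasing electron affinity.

Cl, I, Ge, B, Sr

B is in period 2, group 13; Cl is in period 3, group 17; Ge is in period 4, group 14; Sr is in period 5, group 2; I is in period 5, group 17.
Electron affinity generally becomes more exothermic across a period toward the halogens and less exothermic down a group.
These span different periods and groups, so the two trends combine.
B > Sr: relative to Sr, both the across-period and down-group shifts push B's electron affinity up.
Ge > B: period and group pull opposite ways; the across-period shift dominates (119 vs 27 kJ/mol).
I > Ge: the two effects oppose for this pair; the across-period effect wins (295 vs 119 kJ/mol).
Cl > I: Cl sits above I in group 17, so the down-group effect alone puts Cl higher.
Tabulated electron affinity (kJ/mol): B 27, Cl 349, Ge 119, Sr 5, I 295.
So from highest to lowest: Cl > I > Ge > B > Sr.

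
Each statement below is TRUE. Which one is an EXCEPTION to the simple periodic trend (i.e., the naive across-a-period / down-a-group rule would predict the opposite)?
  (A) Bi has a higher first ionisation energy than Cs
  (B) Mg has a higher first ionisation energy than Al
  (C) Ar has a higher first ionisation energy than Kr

The general trend: first ionisation energy increases across a period and decreases down a group.
(A) Bi (period 6, group 15) vs Cs (period 6, group 1): the stated order agrees with the simple trend.
(B) Mg (period 3, group 2) vs Al (period 3, group 13): the stated order contradicts the simple trend.
(C) Ar (period 3, group 18) vs Kr (period 4, group 18): the stated order agrees with the simple trend.
The exception is (B): Al's single 3p electron is easier to remove than one from Mg's filled 3s².

(B)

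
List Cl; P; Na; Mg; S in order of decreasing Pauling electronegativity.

Cl, S, P, Mg, Na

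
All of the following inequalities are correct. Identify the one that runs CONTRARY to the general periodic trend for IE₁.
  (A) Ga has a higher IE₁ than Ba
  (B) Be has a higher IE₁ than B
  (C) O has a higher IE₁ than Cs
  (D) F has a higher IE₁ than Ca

(B)

The general trend: IE₁ increases across a period and decreases down a group.
(A) Ga (period 4, group 13) vs Ba (period 6, group 2): the stated order agrees with the simple trend.
(B) Be (period 2, group 2) vs B (period 2, group 13): the stated order contradicts the simple trend.
(C) O (period 2, group 16) vs Cs (period 6, group 1): the stated order agrees with the simple trend.
(D) F (period 2, group 17) vs Ca (period 4, group 2): the stated order agrees with the simple trend.
The exception is (B): removing B's lone 2p electron is easier than breaking Be's filled 2s².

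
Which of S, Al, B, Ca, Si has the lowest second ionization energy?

IE_2 is the cost of taking one more electron from the +1 cation: S⁺ still has 5 valence electrons; Al⁺ still has 2 valence electrons; B⁺ still has 2 valence electrons; Ca⁺ still has 1 valence electron; Si⁺ still has 3 valence electrons.
All are still removing valence electrons, so compare the +1 ions as you would atoms: IE_2 generally rises across a period (higher Z_eff) and falls down a group (larger shell), subject to the usual subshell exceptions.
Valence configurations: S⁺ [Ne]3s²3p³, Al⁺ [Ne]3s², B⁺ [He]2s², Ca⁺ [Ar]4s¹, Si⁺ [Ne]3s²3p¹.
Si⁺ loses a lone 3p electron whereas Al⁺ must break into a filled 3s² pair, so IE_2(Al) > IE_2(Si) even though Si has the higher nuclear charge.
The numbers (kJ/mol): S 2252, Al 1817, B 2427, Ca 1145, Si 1577.
So the second ionization energies run Ca < Si < Al < S < B.

Ca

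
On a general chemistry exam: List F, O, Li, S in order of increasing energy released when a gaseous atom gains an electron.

Li is in period 2, group 1; O is in period 2, group 16; F is in period 2, group 17; S is in period 3, group 16.
EA tends to increase across a period and decrease down a group, though the pattern is less regular than for IE or radius.
Here both period and group differ, so the two effects have to be weighed against each other.
O > Li: both are in period 2; the period trend gives O the larger value.
S > O: this pair runs against the simple trend — see the exception note.
F > S: relative to S, both the across-period and down-group shifts push F's electron affinity up.
Note the exception: S has a higher electron affinity than O, contrary to the simple trend — the compact 2p subshell of O repels the added electron more than S's larger 3p does.
For reference (kJ/mol): Li 60, O 141, F 328, S 200.
So from lowest to highest: Li < O < S < F.

Li < O < S < F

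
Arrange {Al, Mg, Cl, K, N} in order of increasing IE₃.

Consider each +2 ion: Al²⁺ still has 1 valence electron; Mg²⁺ is the bare [Ne] core; Cl²⁺ still has 5 valence electrons; K²⁺ is already 1 electron into the core; N²⁺ still has 3 valence electrons.
Usually core removal costs more than valence removal, but here the competition is close: a tightly held n=2 valence electron can cost more to remove than an n=3 core electron, so the actual values have to decide it.
Valence configurations: Al²⁺ [Ne]3s¹, Cl²⁺ [Ne]3s²3p³, N²⁺ [He]2s²2p¹.
Approximate IE_3 values (kJ/mol): Al 2745, Mg 7733, Cl 3822, K 4420, N 4578.
Putting it together, IE_3: Al < Cl < K < N < Mg.

Al < Cl < K < N < Mg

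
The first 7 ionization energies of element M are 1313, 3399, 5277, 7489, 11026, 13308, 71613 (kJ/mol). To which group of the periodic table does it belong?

Group 16

Look for the largest jump between consecutive ionization energies: IE7/IE6 ≈ 5.4, far larger than any earlier ratio.
That jump marks the point where a core electron is being removed. So the atom has 6 valence electrons.
A main-group element with 6 valence electrons is in group 16.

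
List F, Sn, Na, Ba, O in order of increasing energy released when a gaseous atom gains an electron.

Ba, Na, Sn, O, F

O is in period 2, group 16; F is in period 2, group 17; Na is in period 3, group 1; Sn is in period 5, group 14; Ba is in period 6, group 2.
Atoms with high Z_eff and room in the valence shell (especially the halogens) have the most exothermic electron affinities.
Neither a single period nor a single group — weigh both effects.
Na > Ba: the two effects oppose for this pair; the down-group effect wins (53 vs 14 kJ/mol).
Sn > Na: period and group pull opposite ways; the across-period shift dominates (107 vs 53 kJ/mol).
O > Sn: relative to Sn, both the across-period and down-group shifts push O's electron affinity up.
F > O: both are in period 2; the period trend gives F the larger value.
For reference (kJ/mol): O 141, F 328, Na 53, Sn 107, Ba 14.
So from lowest to highest: Ba < Na < Sn < O < F.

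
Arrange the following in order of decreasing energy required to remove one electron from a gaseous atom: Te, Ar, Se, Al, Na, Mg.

Na is in period 3, group 1; Mg is in period 3, group 2; Al is in period 3, group 13; Ar is in period 3, group 18; Se is in period 4, group 16; Te is in period 5, group 16.
Removing the outermost electron gets harder across a period and easier down a group.
Neither a single period nor a single group — weigh both effects.
Al > Na: both are in period 3; the period trend gives Al the larger value.
Mg > Al: this pair runs against the simple trend — see the exception note.
Te > Mg: period and group pull opposite ways; the across-period shift dominates (869 vs 738 kJ/mol).
Se > Te: Se sits above Te in group 16, so the down-group effect alone puts Se higher.
Ar > Se: relative to Se, both the across-period and down-group shifts push Ar's first ionization energy up.
Note the exception: Mg has a higher first ionization energy than Al, contrary to the simple trend — Al's single 3p electron is easier to remove than one from Mg's filled 3s².
Approximate values (kJ/mol): Na 496, Mg 738, Al 578, Ar 1521, Se 941, Te 869.
So from highest to lowest: Ar > Se > Te > Mg > Al > Na.

Ar > Se > Te > Mg > Al > Na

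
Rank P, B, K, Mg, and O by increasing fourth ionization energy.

After 3 electrons have been removed, what remains? P³⁺ still has 2 valence electrons; B³⁺ is the bare [He] core; K³⁺ is already 2 electrons into the core; Mg³⁺ is already 1 electron into the core; O³⁺ still has 3 valence electrons.
Usually core removal costs more than valence removal, but here the competition is close: a tightly held n=2 valence electron can cost more to remove than an n=3 core electron, so the actual values have to decide it.
Valence configurations: P³⁺ [Ne]3s², O³⁺ [He]2s²2p¹.
Tabulated IE_4 (kJ/mol): P 4964, B 25026, K 5877, Mg 10543, O 7469.
Overall IE_4 order: P < K < O < Mg < B.

P < K < O < Mg < B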